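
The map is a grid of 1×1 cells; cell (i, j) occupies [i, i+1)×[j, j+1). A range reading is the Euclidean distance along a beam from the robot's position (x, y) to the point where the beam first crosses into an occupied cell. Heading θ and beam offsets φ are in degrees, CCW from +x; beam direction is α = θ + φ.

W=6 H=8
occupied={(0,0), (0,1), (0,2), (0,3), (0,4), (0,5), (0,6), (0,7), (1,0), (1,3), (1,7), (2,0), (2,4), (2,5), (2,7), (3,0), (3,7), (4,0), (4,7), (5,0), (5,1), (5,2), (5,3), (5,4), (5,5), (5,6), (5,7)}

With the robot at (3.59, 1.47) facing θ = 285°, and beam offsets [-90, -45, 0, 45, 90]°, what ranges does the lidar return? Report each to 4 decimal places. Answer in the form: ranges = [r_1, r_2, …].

ranges = [1.8159, 0.5427, 0.4866, 0.9400, 1.4597]

beam 1: φ=-90°, α=195°
  dir = (cos 195°, sin 195°) = (-0.9659, -0.2588); from cell (3,1)
  next x-line at t=0.6108, next y-line at t=1.8159; Δt_x=1.0353, Δt_y=3.8637
    x: enter (2,1) at t=0.6108
    x: enter (1,1) at t=1.6461
    y: enter (1,0) at t=1.8159 ← occupied
  → r_1 = 1.8159
beam 2: φ=-45°, α=240°
  dir = (cos 240°, sin 240°) = (-0.5000, -0.8660); from cell (3,1)
  next x-line at t=1.1800, next y-line at t=0.5427; Δt_x=2.0000, Δt_y=1.1547
    y: enter (3,0) at t=0.5427 ← occupied
  → r_2 = 0.5427
beam 3: φ=0°, α=285°
  dir = (cos 285°, sin 285°) = (0.2588, -0.9659); from cell (3,1)
  next x-line at t=1.5841, next y-line at t=0.4866; Δt_x=3.8637, Δt_y=1.0353
    y: enter (3,0) at t=0.4866 ← occupied
  → r_3 = 0.4866
beam 4: φ=45°, α=330°
  dir = (cos 330°, sin 330°) = (0.8660, -0.5000); from cell (3,1)
  next x-line at t=0.4734, next y-line at t=0.9400; Δt_x=1.1547, Δt_y=2.0000
    x: enter (4,1) at t=0.4734
    y: enter (4,0) at t=0.9400 ← occupied
  → r_4 = 0.9400
beam 5: φ=90°, α=15°
  dir = (cos 15°, sin 15°) = (0.9659, 0.2588); from cell (3,1)
  next x-line at t=0.4245, next y-line at t=2.0478; Δt_x=1.0353, Δt_y=3.8637
    x: enter (4,1) at t=0.4245
    x: enter (5,1) at t=1.4597 ← occupied
  → r_5 = 1.4597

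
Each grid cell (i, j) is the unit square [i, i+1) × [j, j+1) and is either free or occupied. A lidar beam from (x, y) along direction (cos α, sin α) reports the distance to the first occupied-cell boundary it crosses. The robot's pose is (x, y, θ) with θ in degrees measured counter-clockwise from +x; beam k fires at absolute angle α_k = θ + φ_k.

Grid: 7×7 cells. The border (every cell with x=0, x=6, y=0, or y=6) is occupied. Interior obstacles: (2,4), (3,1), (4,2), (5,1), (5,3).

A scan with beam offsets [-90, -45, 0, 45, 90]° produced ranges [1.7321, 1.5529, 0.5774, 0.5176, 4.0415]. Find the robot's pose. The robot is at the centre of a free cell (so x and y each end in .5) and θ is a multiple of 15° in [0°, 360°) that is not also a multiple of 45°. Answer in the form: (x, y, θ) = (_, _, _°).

The pose lattice has 20·16 = 320 candidates. Test each by forward raycasting.
  (4.5, 1.5, 210°): beam 1 = 0.5774 ≠ 1.7321 ✗
  (1.5, 3.5, 300°): beam 1 = 0.5774 ≠ 1.7321 ✗
  (1.5, 5.5, 330°): beam 1 = 1.0000 ≠ 1.7321 ✗
  (4.5, 3.5, 330°): beam 1 = 0.5774 ≠ 1.7321 ✗
  (2.5, 1.5, 330°): beam 1 = 0.5774 ≠ 1.7321 ✗
  …
  (3.5, 4.5, 150°): r_1=1.7321, r_2=1.5529, r_3=0.5774, r_4=0.5176, r_5=4.0415 — all match ✓
No second candidate reproduces the full scan.

(x, y, θ) = (3.5, 4.5, 150°)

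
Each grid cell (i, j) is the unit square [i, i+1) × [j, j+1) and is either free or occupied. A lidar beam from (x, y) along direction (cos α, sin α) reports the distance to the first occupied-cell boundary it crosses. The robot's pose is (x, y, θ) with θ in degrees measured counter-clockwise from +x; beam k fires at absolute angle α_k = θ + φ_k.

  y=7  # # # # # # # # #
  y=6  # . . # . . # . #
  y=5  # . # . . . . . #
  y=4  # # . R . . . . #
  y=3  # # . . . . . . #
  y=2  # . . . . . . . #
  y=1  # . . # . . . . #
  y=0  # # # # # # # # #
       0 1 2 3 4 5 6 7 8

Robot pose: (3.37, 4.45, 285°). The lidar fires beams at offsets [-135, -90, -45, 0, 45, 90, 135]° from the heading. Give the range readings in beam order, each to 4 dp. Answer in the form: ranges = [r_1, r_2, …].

beam 1: φ=-135°, α=150°
  d=(-0.8660,0.5000)  start (3,4)  tX=0.4272 tY=1.1000  stride 1/|dx|=1.1547 1/|dy|=2.0000
    cross x-line → (2,4), t=0.4272
    cross y-line → (2,5), t=1.1000 (wall)
  → r_1 = 1.1000
beam 2: φ=-90°, α=195°
  d=(-0.9659,-0.2588)  start (3,4)  tX=0.3831 tY=1.7387  stride 1/|dx|=1.0353 1/|dy|=3.8637
    cross x-line → (2,4), t=0.3831
    cross x-line → (1,4), t=1.4183 (wall)
  → r_2 = 1.4183
beam 3: φ=-45°, α=240°
  d=(-0.5000,-0.8660)  start (3,4)  tX=0.7400 tY=0.5196  stride 1/|dx|=2.0000 1/|dy|=1.1547
    cross y-line → (3,3), t=0.5196
    cross x-line → (2,3), t=0.7400
    cross y-line → (2,2), t=1.6743
    cross x-line → (1,2), t=2.7400
    cross y-line → (1,1), t=2.8290
    cross y-line → (1,0), t=3.9837 (wall)
  → r_3 = 3.9837
beam 4: φ=0°, α=285°
  d=(0.2588,-0.9659)  start (3,4)  tX=2.4341 tY=0.4659  stride 1/|dx|=3.8637 1/|dy|=1.0353
    cross y-line → (3,3), t=0.4659
    cross y-line → (3,2), t=1.5012
    cross x-line → (4,2), t=2.4341
    cross y-line → (4,1), t=2.5364
    cross y-line → (4,0), t=3.5717 (wall)
  → r_4 = 3.5717
beam 5: φ=45°, α=330°
  d=(0.8660,-0.5000)  start (3,4)  tX=0.7275 tY=0.9000  stride 1/|dx|=1.1547 1/|dy|=2.0000
    cross x-line → (4,4), t=0.7275
    cross y-line → (4,3), t=0.9000
    cross x-line → (5,3), t=1.8822
    cross y-line → (5,2), t=2.9000
    cross x-line → (6,2), t=3.0369
    cross x-line → (7,2), t=4.1916
    cross y-line → (7,1), t=4.9000
    cross x-line → (8,1), t=5.3463 (wall)
  → r_5 = 5.3463
beam 6: φ=90°, α=15°
  d=(0.9659,0.2588)  start (3,4)  tX=0.6522 tY=2.1250  stride 1/|dx|=1.0353 1/|dy|=3.8637
    cross x-line → (4,4), t=0.6522
    cross x-line → (5,4), t=1.6875
    cross y-line → (5,5), t=2.1250
    cross x-line → (6,5), t=2.7228
    cross x-line → (7,5), t=3.7581
    cross x-line → (8,5), t=4.7933 (wall)
  → r_6 = 4.7933
beam 7: φ=135°, α=60°
  d=(0.5000,0.8660)  start (3,4)  tX=1.2600 tY=0.6351  stride 1/|dx|=2.0000 1/|dy|=1.1547
    cross y-line → (3,5), t=0.6351
    cross x-line → (4,5), t=1.2600
    cross y-line → (4,6), t=1.7898
    cross y-line → (4,7), t=2.9445 (wall)
  → r_7 = 2.9445

ranges = [1.1000, 1.4183, 3.9837, 3.5717, 5.3463, 4.7933, 2.9445]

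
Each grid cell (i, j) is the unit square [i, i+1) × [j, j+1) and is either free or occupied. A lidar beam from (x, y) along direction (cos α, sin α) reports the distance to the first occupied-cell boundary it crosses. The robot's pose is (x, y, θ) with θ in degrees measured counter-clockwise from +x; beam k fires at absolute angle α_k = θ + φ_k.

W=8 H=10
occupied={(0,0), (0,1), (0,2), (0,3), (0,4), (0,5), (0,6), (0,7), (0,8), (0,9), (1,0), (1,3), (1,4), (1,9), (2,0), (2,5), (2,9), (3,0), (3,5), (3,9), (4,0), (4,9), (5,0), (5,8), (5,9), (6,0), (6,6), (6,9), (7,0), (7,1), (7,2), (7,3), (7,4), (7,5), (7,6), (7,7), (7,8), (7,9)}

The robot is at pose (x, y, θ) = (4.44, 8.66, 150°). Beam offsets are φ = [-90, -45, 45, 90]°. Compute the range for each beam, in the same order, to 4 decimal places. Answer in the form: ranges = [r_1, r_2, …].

ranges = [0.3926, 0.3520, 3.5614, 3.0715]

beam 1: φ=-90°, α=60°
  dir = (cos 60°, sin 60°) = (0.5000, 0.8660); from cell (4,8)
  next x-line at t=1.1200, next y-line at t=0.3926; Δt_x=2.0000, Δt_y=1.1547
    y: enter (4,9) at t=0.3926 ← occupied
  → r_1 = 0.3926
beam 2: φ=-45°, α=105°
  dir = (cos 105°, sin 105°) = (-0.2588, 0.9659); from cell (4,8)
  next x-line at t=1.7000, next y-line at t=0.3520; Δt_x=3.8637, Δt_y=1.0353
    y: enter (4,9) at t=0.3520 ← occupied
  → r_2 = 0.3520
beam 3: φ=45°, α=195°
  dir = (cos 195°, sin 195°) = (-0.9659, -0.2588); from cell (4,8)
  next x-line at t=0.4555, next y-line at t=2.5500; Δt_x=1.0353, Δt_y=3.8637
    x: enter (3,8) at t=0.4555
    x: enter (2,8) at t=1.4908
    x: enter (1,8) at t=2.5261
    y: enter (1,7) at t=2.5500
    x: enter (0,7) at t=3.5614 ← occupied
  → r_3 = 3.5614
beam 4: φ=90°, α=240°
  dir = (cos 240°, sin 240°) = (-0.5000, -0.8660); from cell (4,8)
  next x-line at t=0.8800, next y-line at t=0.7621; Δt_x=2.0000, Δt_y=1.1547
    y: enter (4,7) at t=0.7621
    x: enter (3,7) at t=0.8800
    y: enter (3,6) at t=1.9168
    x: enter (2,6) at t=2.8800
    y: enter (2,5) at t=3.0715 ← occupied
  → r_4 = 3.0715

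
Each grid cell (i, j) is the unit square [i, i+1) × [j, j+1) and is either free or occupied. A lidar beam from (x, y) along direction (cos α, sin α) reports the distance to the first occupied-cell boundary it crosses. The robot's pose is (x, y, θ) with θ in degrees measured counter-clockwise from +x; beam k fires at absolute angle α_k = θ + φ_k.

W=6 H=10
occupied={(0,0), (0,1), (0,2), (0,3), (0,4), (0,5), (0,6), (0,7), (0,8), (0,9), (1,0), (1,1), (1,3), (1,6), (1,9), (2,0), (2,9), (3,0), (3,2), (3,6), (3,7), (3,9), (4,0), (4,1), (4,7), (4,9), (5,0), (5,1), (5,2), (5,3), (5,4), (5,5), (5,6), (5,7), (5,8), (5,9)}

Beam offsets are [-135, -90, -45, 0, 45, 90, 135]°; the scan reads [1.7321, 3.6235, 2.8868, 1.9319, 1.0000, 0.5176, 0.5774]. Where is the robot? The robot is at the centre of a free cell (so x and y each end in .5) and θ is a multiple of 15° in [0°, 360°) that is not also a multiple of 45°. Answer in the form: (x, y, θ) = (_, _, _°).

Candidates: 24 free-cell centres × 16 headings = 384 poses. Raycast each; keep the one whose scan matches to 4 dp.
  (4.5, 2.5, 240°): beam 1 = 3.6235 ≠ 1.7321 ✗
  (2.5, 5.5, 300°): beam 1 = 1.5529 ≠ 1.7321 ✗
  (4.5, 4.5, 60°): beam 1 = 1.9319 ≠ 1.7321 ✗
  (3.5, 1.5, 240°): beam 1 = 0.5176 ≠ 1.7321 ✗
  (2.5, 8.5, 240°): beam 1 = 0.5176 ≠ 1.7321 ✗
  …
  (4.5, 4.5, 255°): r_1=1.7321, r_2=3.6235, r_3=2.8868, r_4=1.9319, r_5=1.0000, r_6=0.5176, r_7=0.5774 — all match ✓
Unique over the lattice → pose = (4.5, 4.5, 255°).

(x, y, θ) = (4.5, 4.5, 255°)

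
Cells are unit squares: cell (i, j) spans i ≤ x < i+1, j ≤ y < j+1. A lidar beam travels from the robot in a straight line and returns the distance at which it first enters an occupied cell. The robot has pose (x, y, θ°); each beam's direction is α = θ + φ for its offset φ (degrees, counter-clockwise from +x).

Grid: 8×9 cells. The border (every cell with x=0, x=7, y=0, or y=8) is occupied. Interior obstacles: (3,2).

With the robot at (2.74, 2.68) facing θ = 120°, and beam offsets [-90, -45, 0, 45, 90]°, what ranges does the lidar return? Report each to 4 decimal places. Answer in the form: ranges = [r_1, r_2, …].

ranges = [0.3002, 5.5077, 3.4800, 1.8014, 2.0092]

beam 1: φ=-90°, α=30°
  dir = (cos 30°, sin 30°) = (0.8660, 0.5000); from cell (2,2)
  next x-line at t=0.3002, next y-line at t=0.6400; Δt_x=1.1547, Δt_y=2.0000
    x: enter (3,2) at t=0.3002 ← occupied
  → r_1 = 0.3002
beam 2: φ=-45°, α=75°
  dir = (cos 75°, sin 75°) = (0.2588, 0.9659); from cell (2,2)
  next x-line at t=1.0046, next y-line at t=0.3313; Δt_x=3.8637, Δt_y=1.0353
    y: enter (2,3) at t=0.3313
    x: enter (3,3) at t=1.0046
    y: enter (3,4) at t=1.3666
    y: enter (3,5) at t=2.4018
    y: enter (3,6) at t=3.4371
    y: enter (3,7) at t=4.4724
    x: enter (4,7) at t=4.8683
    y: enter (4,8) at t=5.5077 ← occupied
  → r_2 = 5.5077
beam 3: φ=0°, α=120°
  dir = (cos 120°, sin 120°) = (-0.5000, 0.8660); from cell (2,2)
  next x-line at t=1.4800, next y-line at t=0.3695; Δt_x=2.0000, Δt_y=1.1547
    y: enter (2,3) at t=0.3695
    x: enter (1,3) at t=1.4800
    y: enter (1,4) at t=1.5242
    y: enter (1,5) at t=2.6789
    x: enter (0,5) at t=3.4800 ← occupied
  → r_3 = 3.4800
beam 4: φ=45°, α=165°
  dir = (cos 165°, sin 165°) = (-0.9659, 0.2588); from cell (2,2)
  next x-line at t=0.7661, next y-line at t=1.2364; Δt_x=1.0353, Δt_y=3.8637
    x: enter (1,2) at t=0.7661
    y: enter (1,3) at t=1.2364
    x: enter (0,3) at t=1.8014 ← occupied
  → r_4 = 1.8014
beam 5: φ=90°, α=210°
  dir = (cos 210°, sin 210°) = (-0.8660, -0.5000); from cell (2,2)
  next x-line at t=0.8545, next y-line at t=1.3600; Δt_x=1.1547, Δt_y=2.0000
    x: enter (1,2) at t=0.8545
    y: enter (1,1) at t=1.3600
    x: enter (0,1) at t=2.0092 ← occupied
  → r_5 = 2.0092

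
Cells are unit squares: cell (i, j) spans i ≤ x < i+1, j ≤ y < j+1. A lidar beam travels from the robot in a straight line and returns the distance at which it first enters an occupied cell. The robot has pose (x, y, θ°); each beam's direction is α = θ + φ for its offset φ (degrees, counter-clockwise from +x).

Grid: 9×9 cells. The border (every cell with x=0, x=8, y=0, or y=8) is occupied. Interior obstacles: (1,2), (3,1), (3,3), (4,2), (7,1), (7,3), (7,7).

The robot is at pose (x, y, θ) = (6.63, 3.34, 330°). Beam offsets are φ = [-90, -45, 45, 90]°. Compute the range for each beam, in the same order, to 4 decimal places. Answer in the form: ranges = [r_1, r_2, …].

ranges = [2.7020, 1.4296, 0.3831, 0.7400]

beam 1: φ=-90°, α=240°
  cosα=-0.5000 sinα=-0.8660 | (6,3) | tMaxX 1.2600 tMaxY 0.3926 | tΔX 2.0000 tΔY 1.1547
    t=0.3926 [y] (6,2)
    t=1.2600 [x] (5,2)
    t=1.5473 [y] (5,1)
    t=2.7020 [y] (5,0) — stop
  → r_1 = 2.7020
beam 2: φ=-45°, α=285°
  cosα=0.2588 sinα=-0.9659 | (6,3) | tMaxX 1.4296 tMaxY 0.3520 | tΔX 3.8637 tΔY 1.0353
    t=0.3520 [y] (6,2)
    t=1.3873 [y] (6,1)
    t=1.4296 [x] (7,1) — stop
  → r_2 = 1.4296
beam 3: φ=45°, α=15°
  cosα=0.9659 sinα=0.2588 | (6,3) | tMaxX 0.3831 tMaxY 2.5500 | tΔX 1.0353 tΔY 3.8637
    t=0.3831 [x] (7,3) — stop
  → r_3 = 0.3831
beam 4: φ=90°, α=60°
  cosα=0.5000 sinα=0.8660 | (6,3) | tMaxX 0.7400 tMaxY 0.7621 | tΔX 2.0000 tΔY 1.1547
    t=0.7400 [x] (7,3) — stop
  → r_4 = 0.7400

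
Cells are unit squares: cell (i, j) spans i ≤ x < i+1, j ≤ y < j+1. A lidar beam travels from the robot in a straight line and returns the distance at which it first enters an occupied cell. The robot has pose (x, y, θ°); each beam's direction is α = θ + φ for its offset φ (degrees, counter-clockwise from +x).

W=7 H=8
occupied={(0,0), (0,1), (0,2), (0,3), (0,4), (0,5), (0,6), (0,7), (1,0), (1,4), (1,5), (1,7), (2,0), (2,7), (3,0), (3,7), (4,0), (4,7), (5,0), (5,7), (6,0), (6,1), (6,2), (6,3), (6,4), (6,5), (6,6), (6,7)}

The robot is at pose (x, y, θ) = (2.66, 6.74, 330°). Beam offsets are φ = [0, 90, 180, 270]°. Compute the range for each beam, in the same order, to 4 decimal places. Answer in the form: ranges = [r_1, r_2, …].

ranges = [3.8567, 0.3002, 0.5200, 1.3200]

beam 1: φ=0°, α=330°
  d=(0.8660,-0.5000)  start (2,6)  tX=0.3926 tY=1.4800  stride 1/|dx|=1.1547 1/|dy|=2.0000
    cross x-line → (3,6), t=0.3926
    cross y-line → (3,5), t=1.4800
    cross x-line → (4,5), t=1.5473
    cross x-line → (5,5), t=2.7020
    cross y-line → (5,4), t=3.4800
    cross x-line → (6,4), t=3.8567 (wall)
  → r_1 = 3.8567
beam 2: φ=90°, α=60°
  d=(0.5000,0.8660)  start (2,6)  tX=0.6800 tY=0.3002  stride 1/|dx|=2.0000 1/|dy|=1.1547
    cross y-line → (2,7), t=0.3002 (wall)
  → r_2 = 0.3002
beam 3: φ=180°, α=150°
  d=(-0.8660,0.5000)  start (2,6)  tX=0.7621 tY=0.5200  stride 1/|dx|=1.1547 1/|dy|=2.0000
    cross y-line → (2,7), t=0.5200 (wall)
  → r_3 = 0.5200
beam 4: φ=270°, α=240°
  d=(-0.5000,-0.8660)  start (2,6)  tX=1.3200 tY=0.8545  stride 1/|dx|=2.0000 1/|dy|=1.1547
    cross y-line → (2,5), t=0.8545
    cross x-line → (1,5), t=1.3200 (wall)
  → r_4 = 1.3200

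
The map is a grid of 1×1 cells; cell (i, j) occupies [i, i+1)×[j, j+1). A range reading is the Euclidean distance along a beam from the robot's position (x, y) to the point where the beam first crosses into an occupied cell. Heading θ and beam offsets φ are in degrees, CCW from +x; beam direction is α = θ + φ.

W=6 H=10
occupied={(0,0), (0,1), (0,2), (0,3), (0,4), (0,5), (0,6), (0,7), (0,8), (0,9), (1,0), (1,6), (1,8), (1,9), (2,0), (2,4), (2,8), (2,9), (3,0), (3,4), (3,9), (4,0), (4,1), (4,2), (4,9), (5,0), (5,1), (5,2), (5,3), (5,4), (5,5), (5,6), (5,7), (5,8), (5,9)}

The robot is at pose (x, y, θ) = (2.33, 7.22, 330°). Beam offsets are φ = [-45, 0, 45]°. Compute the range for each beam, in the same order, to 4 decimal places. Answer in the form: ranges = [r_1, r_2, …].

ranges = [2.2983, 3.0831, 2.7642]

beam 1: φ=-45°, α=285°
  d=(0.2588,-0.9659)  start (2,7)  tX=2.5887 tY=0.2278  stride 1/|dx|=3.8637 1/|dy|=1.0353
    cross y-line → (2,6), t=0.2278
    cross y-line → (2,5), t=1.2630
    cross y-line → (2,4), t=2.2983 (wall)
  → r_1 = 2.2983
beam 2: φ=0°, α=330°
  d=(0.8660,-0.5000)  start (2,7)  tX=0.7736 tY=0.4400  stride 1/|dx|=1.1547 1/|dy|=2.0000
    cross y-line → (2,6), t=0.4400
    cross x-line → (3,6), t=0.7736
    cross x-line → (4,6), t=1.9283
    cross y-line → (4,5), t=2.4400
    cross x-line → (5,5), t=3.0831 (wall)
  → r_2 = 3.0831
beam 3: φ=45°, α=15°
  d=(0.9659,0.2588)  start (2,7)  tX=0.6936 tY=3.0137  stride 1/|dx|=1.0353 1/|dy|=3.8637
    cross x-line → (3,7), t=0.6936
    cross x-line → (4,7), t=1.7289
    cross x-line → (5,7), t=2.7642 (wall)
  → r_3 = 2.7642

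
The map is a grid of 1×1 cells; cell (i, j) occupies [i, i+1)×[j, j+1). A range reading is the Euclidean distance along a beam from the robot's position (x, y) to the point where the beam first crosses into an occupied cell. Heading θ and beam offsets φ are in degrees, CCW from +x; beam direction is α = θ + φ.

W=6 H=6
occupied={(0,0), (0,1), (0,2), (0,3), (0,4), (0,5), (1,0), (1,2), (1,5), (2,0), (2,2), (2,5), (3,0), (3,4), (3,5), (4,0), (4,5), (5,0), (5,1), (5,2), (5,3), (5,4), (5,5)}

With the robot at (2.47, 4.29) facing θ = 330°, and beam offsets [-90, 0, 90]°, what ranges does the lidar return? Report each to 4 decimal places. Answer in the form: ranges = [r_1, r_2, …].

beam 1: φ=-90°, α=240°
  cosα=-0.5000 sinα=-0.8660 | (2,4) | tMaxX 0.9400 tMaxY 0.3349 | tΔX 2.0000 tΔY 1.1547
    t=0.3349 [y] (2,3)
    t=0.9400 [x] (1,3)
    t=1.4896 [y] (1,2) — stop
  → r_1 = 1.4896
beam 2: φ=0°, α=330°
  cosα=0.8660 sinα=-0.5000 | (2,4) | tMaxX 0.6120 tMaxY 0.5800 | tΔX 1.1547 tΔY 2.0000
    t=0.5800 [y] (2,3)
    t=0.6120 [x] (3,3)
    t=1.7667 [x] (4,3)
    t=2.5800 [y] (4,2)
    t=2.9214 [x] (5,2) — stop
  → r_2 = 2.9214
beam 3: φ=90°, α=60°
  cosα=0.5000 sinα=0.8660 | (2,4) | tMaxX 1.0600 tMaxY 0.8198 | tΔX 2.0000 tΔY 1.1547
    t=0.8198 [y] (2,5) — stop
  → r_3 = 0.8198

ranges = [1.4896, 2.9214, 0.8198]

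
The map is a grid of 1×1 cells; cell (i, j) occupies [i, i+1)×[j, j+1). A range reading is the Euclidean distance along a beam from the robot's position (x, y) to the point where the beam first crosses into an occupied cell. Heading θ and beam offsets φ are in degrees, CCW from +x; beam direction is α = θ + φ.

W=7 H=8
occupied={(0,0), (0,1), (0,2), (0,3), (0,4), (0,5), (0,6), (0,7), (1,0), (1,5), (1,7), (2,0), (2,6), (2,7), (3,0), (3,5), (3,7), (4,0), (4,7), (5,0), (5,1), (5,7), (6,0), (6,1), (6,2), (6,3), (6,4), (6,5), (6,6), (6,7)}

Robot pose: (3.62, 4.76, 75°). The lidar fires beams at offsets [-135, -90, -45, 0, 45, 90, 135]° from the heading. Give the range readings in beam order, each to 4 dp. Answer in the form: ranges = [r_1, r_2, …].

ranges = [3.1870, 2.4640, 2.7482, 0.2485, 0.2771, 1.6771, 3.0253]

beam 1: φ=-135°, α=300°
  direction (0.5000, -0.8660); cell (3,4); t to first gridline: x 0.7600, y 0.8776 (then +2.0000 / +1.1547)
    (4,4) via x @ 0.7600
    (4,3) via y @ 0.8776
    (4,2) via y @ 2.0323
    (5,2) via x @ 2.7600
    (5,1) via y @ 3.1870  # hit
  → r_1 = 3.1870
beam 2: φ=-90°, α=345°
  direction (0.9659, -0.2588); cell (3,4); t to first gridline: x 0.3934, y 2.9364 (then +1.0353 / +3.8637)
    (4,4) via x @ 0.3934
    (5,4) via x @ 1.4287
    (6,4) via x @ 2.4640  # hit
  → r_2 = 2.4640
beam 3: φ=-45°, α=30°
  direction (0.8660, 0.5000); cell (3,4); t to first gridline: x 0.4388, y 0.4800 (then +1.1547 / +2.0000)
    (4,4) via x @ 0.4388
    (4,5) via y @ 0.4800
    (5,5) via x @ 1.5935
    (5,6) via y @ 2.4800
    (6,6) via x @ 2.7482  # hit
  → r_3 = 2.7482
beam 4: φ=0°, α=75°
  direction (0.2588, 0.9659); cell (3,4); t to first gridline: x 1.4682, y 0.2485 (then +3.8637 / +1.0353)
    (3,5) via y @ 0.2485  # hit
  → r_4 = 0.2485
beam 5: φ=45°, α=120°
  direction (-0.5000, 0.8660); cell (3,4); t to first gridline: x 1.2400, y 0.2771 (then +2.0000 / +1.1547)
    (3,5) via y @ 0.2771  # hit
  → r_5 = 0.2771
beam 6: φ=90°, α=165°
  direction (-0.9659, 0.2588); cell (3,4); t to first gridline: x 0.6419, y 0.9273 (then +1.0353 / +3.8637)
    (2,4) via x @ 0.6419
    (2,5) via y @ 0.9273
    (1,5) via x @ 1.6771  # hit
  → r_6 = 1.6771
beam 7: φ=135°, α=210°
  direction (-0.8660, -0.5000); cell (3,4); t to first gridline: x 0.7159, y 1.5200 (then +1.1547 / +2.0000)
    (2,4) via x @ 0.7159
    (2,3) via y @ 1.5200
    (1,3) via x @ 1.8706
    (0,3) via x @ 3.0253  # hit
  → r_7 = 3.0253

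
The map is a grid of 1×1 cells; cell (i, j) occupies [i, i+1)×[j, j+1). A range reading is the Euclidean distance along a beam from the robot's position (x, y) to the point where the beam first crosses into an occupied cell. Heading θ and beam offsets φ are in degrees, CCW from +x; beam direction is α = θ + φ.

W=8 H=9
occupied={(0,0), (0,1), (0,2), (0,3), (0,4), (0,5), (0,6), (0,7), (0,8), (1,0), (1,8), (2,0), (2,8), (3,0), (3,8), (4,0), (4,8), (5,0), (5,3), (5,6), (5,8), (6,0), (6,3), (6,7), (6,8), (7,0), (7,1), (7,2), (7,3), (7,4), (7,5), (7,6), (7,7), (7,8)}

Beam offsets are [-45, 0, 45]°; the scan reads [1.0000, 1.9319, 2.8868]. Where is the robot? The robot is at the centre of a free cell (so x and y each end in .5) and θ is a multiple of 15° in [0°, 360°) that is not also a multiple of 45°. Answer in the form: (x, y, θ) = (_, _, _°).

Enumerate (i+0.5, j+0.5, θ) over the 38 free cells and 16 admissible headings. For each, cast all 3 beams and compare to the given ranges.
  (1.5, 6.5, 345°): beam 1 = 6.3509 ≠ 1.0000 ✗
  (4.5, 7.5, 210°): beam 1 = 1.9319 ≠ 1.0000 ✗
  (3.5, 1.5, 345°): beam 1 = 0.5774 ≠ 1.0000 ✗
  …
  (4.5, 4.5, 345°): r_1=1.0000, r_2=1.9319, r_3=2.8868 — all match ✓
Only this pose fits every beam.

(x, y, θ) = (4.5, 4.5, 345°)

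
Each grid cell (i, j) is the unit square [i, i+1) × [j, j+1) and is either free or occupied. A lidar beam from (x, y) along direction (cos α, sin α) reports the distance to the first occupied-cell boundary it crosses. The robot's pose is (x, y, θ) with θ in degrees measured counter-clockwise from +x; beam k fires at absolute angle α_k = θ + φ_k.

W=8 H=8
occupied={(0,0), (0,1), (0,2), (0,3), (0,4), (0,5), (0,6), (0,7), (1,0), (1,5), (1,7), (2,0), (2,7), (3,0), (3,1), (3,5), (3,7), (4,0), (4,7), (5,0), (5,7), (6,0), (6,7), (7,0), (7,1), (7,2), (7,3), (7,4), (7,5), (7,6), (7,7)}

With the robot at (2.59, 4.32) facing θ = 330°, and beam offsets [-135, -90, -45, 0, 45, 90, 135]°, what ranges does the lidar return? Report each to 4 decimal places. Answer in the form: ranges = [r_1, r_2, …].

ranges = [1.6461, 3.1800, 2.4018, 5.0922, 4.5656, 0.8200, 2.7745]

beam 1: φ=-135°, α=195°
  d=(-0.9659,-0.2588)  start (2,4)  tX=0.6108 tY=1.2364  stride 1/|dx|=1.0353 1/|dy|=3.8637
    cross x-line → (1,4), t=0.6108
    cross y-line → (1,3), t=1.2364
    cross x-line → (0,3), t=1.6461 (wall)
  → r_1 = 1.6461
beam 2: φ=-90°, α=240°
  d=(-0.5000,-0.8660)  start (2,4)  tX=1.1800 tY=0.3695  stride 1/|dx|=2.0000 1/|dy|=1.1547
    cross y-line → (2,3), t=0.3695
    cross x-line → (1,3), t=1.1800
    cross y-line → (1,2), t=1.5242
    cross y-line → (1,1), t=2.6789
    cross x-line → (0,1), t=3.1800 (wall)
  → r_2 = 3.1800
beam 3: φ=-45°, α=285°
  d=(0.2588,-0.9659)  start (2,4)  tX=1.5841 tY=0.3313  stride 1/|dx|=3.8637 1/|dy|=1.0353
    cross y-line → (2,3), t=0.3313
    cross y-line → (2,2), t=1.3666
    cross x-line → (3,2), t=1.5841
    cross y-line → (3,1), t=2.4018 (wall)
  → r_3 = 2.4018
beam 4: φ=0°, α=330°
  d=(0.8660,-0.5000)  start (2,4)  tX=0.4734 tY=0.6400  stride 1/|dx|=1.1547 1/|dy|=2.0000
    cross x-line → (3,4), t=0.4734
    cross y-line → (3,3), t=0.6400
    cross x-line → (4,3), t=1.6281
    cross y-line → (4,2), t=2.6400
    cross x-line → (5,2), t=2.7828
    cross x-line → (6,2), t=3.9375
    cross y-line → (6,1), t=4.6400
    cross x-line → (7,1), t=5.0922 (wall)
  → r_4 = 5.0922
beam 5: φ=45°, α=15°
  d=(0.9659,0.2588)  start (2,4)  tX=0.4245 tY=2.6273  stride 1/|dx|=1.0353 1/|dy|=3.8637
    cross x-line → (3,4), t=0.4245
    cross x-line → (4,4), t=1.4597
    cross x-line → (5,4), t=2.4950
    cross y-line → (5,5), t=2.6273
    cross x-line → (6,5), t=3.5303
    cross x-line → (7,5), t=4.5656 (wall)
  → r_5 = 4.5656
beam 6: φ=90°, α=60°
  d=(0.5000,0.8660)  start (2,4)  tX=0.8200 tY=0.7852  stride 1/|dx|=2.0000 1/|dy|=1.1547
    cross y-line → (2,5), t=0.7852
    cross x-line → (3,5), t=0.8200 (wall)
  → r_6 = 0.8200
beam 7: φ=135°, α=105°
  d=(-0.2588,0.9659)  start (2,4)  tX=2.2796 tY=0.7040  stride 1/|dx|=3.8637 1/|dy|=1.0353
    cross y-line → (2,5), t=0.7040
    cross y-line → (2,6), t=1.7393
    cross x-line → (1,6), t=2.2796
    cross y-line → (1,7), t=2.7745 (wall)
  → r_7 = 2.7745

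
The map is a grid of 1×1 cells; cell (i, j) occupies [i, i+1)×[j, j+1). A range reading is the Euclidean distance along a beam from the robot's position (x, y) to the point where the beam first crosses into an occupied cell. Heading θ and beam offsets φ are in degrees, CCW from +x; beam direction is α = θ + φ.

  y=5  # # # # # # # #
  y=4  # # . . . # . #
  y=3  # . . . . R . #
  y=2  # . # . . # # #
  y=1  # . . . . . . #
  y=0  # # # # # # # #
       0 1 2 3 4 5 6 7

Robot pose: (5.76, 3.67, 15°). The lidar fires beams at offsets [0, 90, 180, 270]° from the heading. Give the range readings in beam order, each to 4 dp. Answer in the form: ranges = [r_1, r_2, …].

ranges = [1.2837, 0.3416, 2.8574, 0.6936]

beam 1: φ=0°, α=15°
  direction (0.9659, 0.2588); cell (5,3); t to first gridline: x 0.2485, y 1.2750 (then +1.0353 / +3.8637)
    (6,3) via x @ 0.2485
    (6,4) via y @ 1.2750
    (7,4) via x @ 1.2837  # hit
  → r_1 = 1.2837
beam 2: φ=90°, α=105°
  direction (-0.2588, 0.9659); cell (5,3); t to first gridline: x 2.9364, y 0.3416 (then +3.8637 / +1.0353)
    (5,4) via y @ 0.3416  # hit
  → r_2 = 0.3416
beam 3: φ=180°, α=195°
  direction (-0.9659, -0.2588); cell (5,3); t to first gridline: x 0.7868, y 2.5887 (then +1.0353 / +3.8637)
    (4,3) via x @ 0.7868
    (3,3) via x @ 1.8221
    (3,2) via y @ 2.5887
    (2,2) via x @ 2.8574  # hit
  → r_3 = 2.8574
beam 4: φ=270°, α=285°
  direction (0.2588, -0.9659); cell (5,3); t to first gridline: x 0.9273, y 0.6936 (then +3.8637 / +1.0353)
    (5,2) via y @ 0.6936  # hit
  → r_4 = 0.6936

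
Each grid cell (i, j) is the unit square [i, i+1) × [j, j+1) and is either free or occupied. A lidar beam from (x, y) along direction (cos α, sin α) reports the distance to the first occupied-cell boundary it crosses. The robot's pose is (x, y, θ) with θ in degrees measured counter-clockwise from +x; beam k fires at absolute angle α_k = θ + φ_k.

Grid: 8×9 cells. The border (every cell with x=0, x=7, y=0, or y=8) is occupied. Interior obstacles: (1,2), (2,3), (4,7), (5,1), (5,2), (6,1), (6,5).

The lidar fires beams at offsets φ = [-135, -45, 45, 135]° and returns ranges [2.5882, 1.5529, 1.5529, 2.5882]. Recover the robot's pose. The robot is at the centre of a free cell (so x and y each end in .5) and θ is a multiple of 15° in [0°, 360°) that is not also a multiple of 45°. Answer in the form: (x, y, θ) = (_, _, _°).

Enumerate (i+0.5, j+0.5, θ) over the 35 free cells and 16 admissible headings. For each, cast all 4 beams and compare to the given ranges.
  (6.5, 6.5, 75°): beam 1 = 0.5774 ≠ 2.5882 ✗
  (3.5, 7.5, 120°): beam 1 = 0.5176 ≠ 2.5882 ✗
  (2.5, 2.5, 345°): beam 1 = 0.5774 ≠ 2.5882 ✗
  (5.5, 3.5, 120°): beam 1 = 1.5529 ≠ 2.5882 ✗
  …
  (5.5, 4.5, 330°): r_1=2.5882, r_2=1.5529, r_3=1.5529, r_4=2.5882 — all match ✓
Unique over the lattice → pose = (5.5, 4.5, 330°).

(x, y, θ) = (5.5, 4.5, 330°)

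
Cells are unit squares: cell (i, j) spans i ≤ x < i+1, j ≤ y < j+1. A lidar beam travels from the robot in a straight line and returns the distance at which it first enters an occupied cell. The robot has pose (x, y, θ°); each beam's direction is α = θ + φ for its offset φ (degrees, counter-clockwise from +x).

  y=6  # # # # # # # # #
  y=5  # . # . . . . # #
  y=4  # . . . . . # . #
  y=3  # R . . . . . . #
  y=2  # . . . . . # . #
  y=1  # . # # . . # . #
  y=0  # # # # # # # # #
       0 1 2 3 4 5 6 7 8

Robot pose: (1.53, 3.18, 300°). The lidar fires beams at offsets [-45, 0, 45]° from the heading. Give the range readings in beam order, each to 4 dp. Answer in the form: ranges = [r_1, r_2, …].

beam 1: φ=-45°, α=255°
  direction (-0.2588, -0.9659); cell (1,3); t to first gridline: x 2.0478, y 0.1863 (then +3.8637 / +1.0353)
    (1,2) via y @ 0.1863
    (1,1) via y @ 1.2216
    (0,1) via x @ 2.0478  # hit
  → r_1 = 2.0478
beam 2: φ=0°, α=300°
  direction (0.5000, -0.8660); cell (1,3); t to first gridline: x 0.9400, y 0.2078 (then +2.0000 / +1.1547)
    (1,2) via y @ 0.2078
    (2,2) via x @ 0.9400
    (2,1) via y @ 1.3625  # hit
  → r_2 = 1.3625
beam 3: φ=45°, α=345°
  direction (0.9659, -0.2588); cell (1,3); t to first gridline: x 0.4866, y 0.6955 (then +1.0353 / +3.8637)
    (2,3) via x @ 0.4866
    (2,2) via y @ 0.6955
    (3,2) via x @ 1.5219
    (4,2) via x @ 2.5571
    (5,2) via x @ 3.5924
    (5,1) via y @ 4.5592
    (6,1) via x @ 4.6277  # hit
  → r_3 = 4.6277

ranges = [2.0478, 1.3625, 4.6277]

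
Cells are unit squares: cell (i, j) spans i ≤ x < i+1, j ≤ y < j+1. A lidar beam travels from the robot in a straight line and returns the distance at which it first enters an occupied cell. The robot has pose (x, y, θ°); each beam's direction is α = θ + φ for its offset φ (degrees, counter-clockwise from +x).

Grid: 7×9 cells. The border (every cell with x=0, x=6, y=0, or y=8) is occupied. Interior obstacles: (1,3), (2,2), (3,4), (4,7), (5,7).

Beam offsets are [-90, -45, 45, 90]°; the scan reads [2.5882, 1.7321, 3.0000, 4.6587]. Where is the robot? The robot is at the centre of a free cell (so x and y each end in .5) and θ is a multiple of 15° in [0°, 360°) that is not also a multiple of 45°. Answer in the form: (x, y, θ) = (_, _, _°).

(x, y, θ) = (4.5, 3.5, 15°)

Enumerate (i+0.5, j+0.5, θ) over the 30 free cells and 16 admissible headings. For each, cast all 4 beams and compare to the given ranges.
  (4.5, 1.5, 240°): beam 1 = 1.7321 ≠ 2.5882 ✗
  (1.5, 1.5, 150°): beam 1 = 1.0000 ≠ 2.5882 ✗
  (5.5, 5.5, 75°): beam 1 = 0.5176 ≠ 2.5882 ✗
  (4.5, 3.5, 60°): beam 1 = 1.7321 ≠ 2.5882 ✗
  …
  (4.5, 3.5, 15°): r_1=2.5882, r_2=1.7321, r_3=3.0000, r_4=4.6587 — all match ✓
Unique over the lattice → pose = (4.5, 3.5, 15°).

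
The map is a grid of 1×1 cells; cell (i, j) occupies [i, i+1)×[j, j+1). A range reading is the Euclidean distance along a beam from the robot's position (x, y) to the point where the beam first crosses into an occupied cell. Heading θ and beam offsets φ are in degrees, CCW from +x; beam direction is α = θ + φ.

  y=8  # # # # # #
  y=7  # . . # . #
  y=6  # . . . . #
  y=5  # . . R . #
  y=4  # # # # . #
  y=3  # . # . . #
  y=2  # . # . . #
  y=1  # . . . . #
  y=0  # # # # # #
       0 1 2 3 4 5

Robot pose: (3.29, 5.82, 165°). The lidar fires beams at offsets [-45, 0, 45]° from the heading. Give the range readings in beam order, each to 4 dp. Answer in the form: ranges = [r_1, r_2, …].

beam 1: φ=-45°, α=120°
  d=(-0.5000,0.8660)  start (3,5)  tX=0.5800 tY=0.2078  stride 1/|dx|=2.0000 1/|dy|=1.1547
    cross y-line → (3,6), t=0.2078
    cross x-line → (2,6), t=0.5800
    cross y-line → (2,7), t=1.3625
    cross y-line → (2,8), t=2.5172 (wall)
  → r_1 = 2.5172
beam 2: φ=0°, α=165°
  d=(-0.9659,0.2588)  start (3,5)  tX=0.3002 tY=0.6955  stride 1/|dx|=1.0353 1/|dy|=3.8637
    cross x-line → (2,5), t=0.3002
    cross y-line → (2,6), t=0.6955
    cross x-line → (1,6), t=1.3355
    cross x-line → (0,6), t=2.3708 (wall)
  → r_2 = 2.3708
beam 3: φ=45°, α=210°
  d=(-0.8660,-0.5000)  start (3,5)  tX=0.3349 tY=1.6400  stride 1/|dx|=1.1547 1/|dy|=2.0000
    cross x-line → (2,5), t=0.3349
    cross x-line → (1,5), t=1.4896
    cross y-line → (1,4), t=1.6400 (wall)
  → r_3 = 1.6400

ranges = [2.5172, 2.3708, 1.6400]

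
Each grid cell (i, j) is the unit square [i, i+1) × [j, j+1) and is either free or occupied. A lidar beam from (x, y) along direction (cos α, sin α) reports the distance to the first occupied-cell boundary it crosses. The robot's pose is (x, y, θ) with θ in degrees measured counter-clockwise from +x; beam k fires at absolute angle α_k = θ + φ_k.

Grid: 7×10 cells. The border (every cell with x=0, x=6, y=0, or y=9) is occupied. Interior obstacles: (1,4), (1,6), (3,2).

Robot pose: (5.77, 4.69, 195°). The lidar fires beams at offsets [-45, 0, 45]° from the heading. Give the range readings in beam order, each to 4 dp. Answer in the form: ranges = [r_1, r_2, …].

ranges = [4.3532, 4.9383, 4.2608]

beam 1: φ=-45°, α=150°
  direction (-0.8660, 0.5000); cell (5,4); t to first gridline: x 0.8891, y 0.6200 (then +1.1547 / +2.0000)
    (5,5) via y @ 0.6200
    (4,5) via x @ 0.8891
    (3,5) via x @ 2.0438
    (3,6) via y @ 2.6200
    (2,6) via x @ 3.1985
    (1,6) via x @ 4.3532  # hit
  → r_1 = 4.3532
beam 2: φ=0°, α=195°
  direction (-0.9659, -0.2588); cell (5,4); t to first gridline: x 0.7972, y 2.6660 (then +1.0353 / +3.8637)
    (4,4) via x @ 0.7972
    (3,4) via x @ 1.8324
    (3,3) via y @ 2.6660
    (2,3) via x @ 2.8677
    (1,3) via x @ 3.9030
    (0,3) via x @ 4.9383  # hit
  → r_2 = 4.9383
beam 3: φ=45°, α=240°
  direction (-0.5000, -0.8660); cell (5,4); t to first gridline: x 1.5400, y 0.7967 (then +2.0000 / +1.1547)
    (5,3) via y @ 0.7967
    (4,3) via x @ 1.5400
    (4,2) via y @ 1.9514
    (4,1) via y @ 3.1061
    (3,1) via x @ 3.5400
    (3,0) via y @ 4.2608  # hit
  → r_3 = 4.2608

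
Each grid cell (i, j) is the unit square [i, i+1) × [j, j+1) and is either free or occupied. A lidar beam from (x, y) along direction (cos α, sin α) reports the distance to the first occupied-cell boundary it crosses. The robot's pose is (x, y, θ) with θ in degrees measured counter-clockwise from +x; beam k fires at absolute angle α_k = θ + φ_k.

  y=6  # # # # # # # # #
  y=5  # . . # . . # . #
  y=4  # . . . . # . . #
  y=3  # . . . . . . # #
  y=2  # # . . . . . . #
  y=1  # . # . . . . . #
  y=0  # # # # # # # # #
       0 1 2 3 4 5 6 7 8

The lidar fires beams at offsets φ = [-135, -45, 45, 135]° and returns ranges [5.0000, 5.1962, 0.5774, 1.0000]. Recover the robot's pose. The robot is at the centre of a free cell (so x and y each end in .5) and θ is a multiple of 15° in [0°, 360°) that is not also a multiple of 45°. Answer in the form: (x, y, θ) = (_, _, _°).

(x, y, θ) = (5.5, 1.5, 195°)

Candidates: 29 free-cell centres × 16 headings = 464 poses. Raycast each; keep the one whose scan matches to 4 dp.
  (6.5, 2.5, 210°): beam 1 = 3.6235 ≠ 5.0000 ✗
  (3.5, 3.5, 345°): beam 1 = 1.7321 ≠ 5.0000 ✗
  (1.5, 1.5, 165°): beam 1 = 0.5774 ≠ 5.0000 ✗
  …
  (5.5, 1.5, 195°): r_1=5.0000, r_2=5.1962, r_3=0.5774, r_4=1.0000 — all match ✓
Only this pose fits every beam.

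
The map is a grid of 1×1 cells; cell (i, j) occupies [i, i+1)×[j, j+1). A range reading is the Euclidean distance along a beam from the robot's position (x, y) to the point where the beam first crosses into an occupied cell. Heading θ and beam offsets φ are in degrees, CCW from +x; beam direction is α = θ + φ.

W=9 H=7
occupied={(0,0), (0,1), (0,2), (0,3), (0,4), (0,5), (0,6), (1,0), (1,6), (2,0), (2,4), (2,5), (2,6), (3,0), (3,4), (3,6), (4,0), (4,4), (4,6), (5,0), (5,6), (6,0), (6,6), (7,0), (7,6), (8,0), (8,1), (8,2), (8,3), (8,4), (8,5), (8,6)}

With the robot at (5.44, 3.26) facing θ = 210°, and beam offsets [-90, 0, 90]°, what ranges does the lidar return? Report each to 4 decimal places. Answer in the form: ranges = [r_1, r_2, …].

beam 1: φ=-90°, α=120°
  direction (-0.5000, 0.8660); cell (5,3); t to first gridline: x 0.8800, y 0.8545 (then +2.0000 / +1.1547)
    (5,4) via y @ 0.8545
    (4,4) via x @ 0.8800  # hit
  → r_1 = 0.8800
beam 2: φ=0°, α=210°
  direction (-0.8660, -0.5000); cell (5,3); t to first gridline: x 0.5081, y 0.5200 (then +1.1547 / +2.0000)
    (4,3) via x @ 0.5081
    (4,2) via y @ 0.5200
    (3,2) via x @ 1.6628
    (3,1) via y @ 2.5200
    (2,1) via x @ 2.8175
    (1,1) via x @ 3.9722
    (1,0) via y @ 4.5200  # hit
  → r_2 = 4.5200
beam 3: φ=90°, α=300°
  direction (0.5000, -0.8660); cell (5,3); t to first gridline: x 1.1200, y 0.3002 (then +2.0000 / +1.1547)
    (5,2) via y @ 0.3002
    (6,2) via x @ 1.1200
    (6,1) via y @ 1.4549
    (6,0) via y @ 2.6096  # hit
  → r_3 = 2.6096

ranges = [0.8800, 4.5200, 2.6096]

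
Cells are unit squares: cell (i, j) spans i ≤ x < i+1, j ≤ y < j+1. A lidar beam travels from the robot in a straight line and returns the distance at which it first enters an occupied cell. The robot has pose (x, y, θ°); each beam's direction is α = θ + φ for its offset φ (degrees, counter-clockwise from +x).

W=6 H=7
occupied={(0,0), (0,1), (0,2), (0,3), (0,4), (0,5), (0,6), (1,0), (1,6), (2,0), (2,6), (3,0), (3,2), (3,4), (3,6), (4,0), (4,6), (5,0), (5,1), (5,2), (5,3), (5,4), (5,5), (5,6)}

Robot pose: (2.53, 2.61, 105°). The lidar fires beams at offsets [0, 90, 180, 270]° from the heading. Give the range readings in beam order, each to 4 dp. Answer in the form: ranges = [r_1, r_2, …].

ranges = [3.5096, 1.5840, 1.6668, 0.4866]

beam 1: φ=0°, α=105°
  d=(-0.2588,0.9659)  start (2,2)  tX=2.0478 tY=0.4038  stride 1/|dx|=3.8637 1/|dy|=1.0353
    cross y-line → (2,3), t=0.4038
    cross y-line → (2,4), t=1.4390
    cross x-line → (1,4), t=2.0478
    cross y-line → (1,5), t=2.4743
    cross y-line → (1,6), t=3.5096 (wall)
  → r_1 = 3.5096
beam 2: φ=90°, α=195°
  d=(-0.9659,-0.2588)  start (2,2)  tX=0.5487 tY=2.3569  stride 1/|dx|=1.0353 1/|dy|=3.8637
    cross x-line → (1,2), t=0.5487
    cross x-line → (0,2), t=1.5840 (wall)
  → r_2 = 1.5840
beam 3: φ=180°, α=285°
  d=(0.2588,-0.9659)  start (2,2)  tX=1.8159 tY=0.6315  stride 1/|dx|=3.8637 1/|dy|=1.0353
    cross y-line → (2,1), t=0.6315
    cross y-line → (2,0), t=1.6668 (wall)
  → r_3 = 1.6668
beam 4: φ=270°, α=15°
  d=(0.9659,0.2588)  start (2,2)  tX=0.4866 tY=1.5068  stride 1/|dx|=1.0353 1/|dy|=3.8637
    cross x-line → (3,2), t=0.4866 (wall)
  → r_4 = 0.4866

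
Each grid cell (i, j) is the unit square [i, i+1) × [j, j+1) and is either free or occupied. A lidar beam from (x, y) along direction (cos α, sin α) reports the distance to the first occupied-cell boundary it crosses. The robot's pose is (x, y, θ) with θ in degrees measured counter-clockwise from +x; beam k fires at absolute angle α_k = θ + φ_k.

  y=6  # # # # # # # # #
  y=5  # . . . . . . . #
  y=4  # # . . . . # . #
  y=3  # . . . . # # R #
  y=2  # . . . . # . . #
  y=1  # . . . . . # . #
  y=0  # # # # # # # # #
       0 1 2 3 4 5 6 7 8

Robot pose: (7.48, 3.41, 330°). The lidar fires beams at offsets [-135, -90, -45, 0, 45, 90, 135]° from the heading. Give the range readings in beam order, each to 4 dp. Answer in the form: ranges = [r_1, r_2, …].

beam 1: φ=-135°, α=195°
  dir = (cos 195°, sin 195°) = (-0.9659, -0.2588); from cell (7,3)
  next x-line at t=0.4969, next y-line at t=1.5841; Δt_x=1.0353, Δt_y=3.8637
    x: enter (6,3) at t=0.4969 ← occupied
  → r_1 = 0.4969
beam 2: φ=-90°, α=240°
  dir = (cos 240°, sin 240°) = (-0.5000, -0.8660); from cell (7,3)
  next x-line at t=0.9600, next y-line at t=0.4734; Δt_x=2.0000, Δt_y=1.1547
    y: enter (7,2) at t=0.4734
    x: enter (6,2) at t=0.9600
    y: enter (6,1) at t=1.6281 ← occupied
  → r_2 = 1.6281
beam 3: φ=-45°, α=285°
  dir = (cos 285°, sin 285°) = (0.2588, -0.9659); from cell (7,3)
  next x-line at t=2.0091, next y-line at t=0.4245; Δt_x=3.8637, Δt_y=1.0353
    y: enter (7,2) at t=0.4245
    y: enter (7,1) at t=1.4597
    x: enter (8,1) at t=2.0091 ← occupied
  → r_3 = 2.0091
beam 4: φ=0°, α=330°
  dir = (cos 330°, sin 330°) = (0.8660, -0.5000); from cell (7,3)
  next x-line at t=0.6004, next y-line at t=0.8200; Δt_x=1.1547, Δt_y=2.0000
    x: enter (8,3) at t=0.6004 ← occupied
  → r_4 = 0.6004
beam 5: φ=45°, α=15°
  dir = (cos 15°, sin 15°) = (0.9659, 0.2588); from cell (7,3)
  next x-line at t=0.5383, next y-line at t=2.2796; Δt_x=1.0353, Δt_y=3.8637
    x: enter (8,3) at t=0.5383 ← occupied
  → r_5 = 0.5383
beam 6: φ=90°, α=60°
  dir = (cos 60°, sin 60°) = (0.5000, 0.8660); from cell (7,3)
  next x-line at t=1.0400, next y-line at t=0.6813; Δt_x=2.0000, Δt_y=1.1547
    y: enter (7,4) at t=0.6813
    x: enter (8,4) at t=1.0400 ← occupied
  → r_6 = 1.0400
beam 7: φ=135°, α=105°
  dir = (cos 105°, sin 105°) = (-0.2588, 0.9659); from cell (7,3)
  next x-line at t=1.8546, next y-line at t=0.6108; Δt_x=3.8637, Δt_y=1.0353
    y: enter (7,4) at t=0.6108
    y: enter (7,5) at t=1.6461
    x: enter (6,5) at t=1.8546
    y: enter (6,6) at t=2.6814 ← occupied
  → r_7 = 2.6814

ranges = [0.4969, 1.6281, 2.0091, 0.6004, 0.5383, 1.0400, 2.6814]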